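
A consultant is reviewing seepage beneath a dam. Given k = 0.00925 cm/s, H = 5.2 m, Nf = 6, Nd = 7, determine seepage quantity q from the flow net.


Convert k to m/s for unit consistency with H:
k = 0.00925 cm/s = 0.00925 / 100 m/s = 9.25e-05 m/s
Using q = k * H * Nf / Nd
Nf / Nd = 6 / 7 = 0.8571
q = 9.25e-05 * 5.2 * 0.8571
q = 0.0004123 m^3/s per m


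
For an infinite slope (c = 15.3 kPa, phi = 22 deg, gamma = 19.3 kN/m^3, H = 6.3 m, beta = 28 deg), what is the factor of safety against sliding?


Using Fs = c / (gamma*H*sin(beta)*cos(beta)) + tan(phi)/tan(beta)
Cohesion contribution = 15.3 / (19.3*6.3*sin(28)*cos(28))
Cohesion contribution = 0.303563
Friction contribution = tan(22)/tan(28) = 0.759863
Fs = 0.303563 + 0.759863
Fs = 1.063


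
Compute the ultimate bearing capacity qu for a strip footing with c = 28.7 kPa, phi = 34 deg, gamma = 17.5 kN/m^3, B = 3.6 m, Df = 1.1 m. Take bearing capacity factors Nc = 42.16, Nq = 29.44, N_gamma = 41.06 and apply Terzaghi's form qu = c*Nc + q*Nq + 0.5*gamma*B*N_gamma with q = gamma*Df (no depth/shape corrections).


Result: 3070.1 kPa

Derivation:
Compute qu = c*Nc + gamma*Df*Nq + 0.5*gamma*B*N_gamma
Term 1: 28.7 * 42.16 = 1209.992
Term 2: 17.5 * 1.1 * 29.44 = 566.72
Term 3: 0.5 * 17.5 * 3.6 * 41.06 = 1293.39
qu = 1209.992 + 566.72 + 1293.39
qu = 3070.1 kPa


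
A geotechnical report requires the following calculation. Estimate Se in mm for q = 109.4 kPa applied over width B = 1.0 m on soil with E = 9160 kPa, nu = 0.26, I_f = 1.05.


Using Se = q * B * (1 - nu^2) * I_f / E
1 - nu^2 = 1 - 0.26^2 = 0.9324
Se = 109.4 * 1.0 * 0.9324 * 1.05 / 9160
Se = 0.011693 m
Convert to mm: Se = 0.011693 * 1000 = 11.693 mm


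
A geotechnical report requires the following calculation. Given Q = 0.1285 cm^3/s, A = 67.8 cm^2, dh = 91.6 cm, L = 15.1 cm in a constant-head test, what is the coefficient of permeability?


Result: 0.000312 cm/s

Derivation:
Compute hydraulic gradient:
i = dh / L = 91.6 / 15.1 = 6.06623
Then apply Darcy's law:
k = Q / (A * i)
k = 0.1285 / (67.8 * 6.06623)
k = 0.1285 / 411.29
k = 0.000312 cm/s


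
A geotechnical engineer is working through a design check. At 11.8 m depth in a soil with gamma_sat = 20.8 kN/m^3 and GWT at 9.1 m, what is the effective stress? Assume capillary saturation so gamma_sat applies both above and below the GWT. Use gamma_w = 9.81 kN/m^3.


Total stress = gamma_sat * depth
sigma = 20.8 * 11.8 = 245.44 kPa
Pore water pressure u = gamma_w * (depth - d_wt)
u = 9.81 * (11.8 - 9.1) = 26.487 kPa
Effective stress = sigma - u
sigma' = 245.44 - 26.487 = 218.95 kPa


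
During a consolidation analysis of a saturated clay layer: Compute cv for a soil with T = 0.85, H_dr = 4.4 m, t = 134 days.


Using cv = T * H_dr^2 / t
H_dr^2 = 4.4^2 = 19.36
cv = 0.85 * 19.36 / 134
cv = 0.12281 m^2/day


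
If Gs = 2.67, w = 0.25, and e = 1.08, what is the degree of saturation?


Result: 0.6181

Derivation:
Using S = Gs * w / e
S = 2.67 * 0.25 / 1.08
S = 0.6181


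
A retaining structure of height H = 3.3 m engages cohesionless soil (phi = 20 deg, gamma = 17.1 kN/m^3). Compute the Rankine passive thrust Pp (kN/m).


Compute passive earth pressure coefficient:
Kp = tan^2(45 + phi/2) = tan^2(55.0) = 2.039607
Compute passive force:
Pp = 0.5 * Kp * gamma * H^2
Pp = 0.5 * 2.039607 * 17.1 * 3.3^2
Pp = 189.91 kN/m


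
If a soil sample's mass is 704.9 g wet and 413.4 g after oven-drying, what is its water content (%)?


Using w = (m_wet - m_dry) / m_dry * 100
m_wet - m_dry = 704.9 - 413.4 = 291.5 g
w = 291.5 / 413.4 * 100
w = 70.51 %


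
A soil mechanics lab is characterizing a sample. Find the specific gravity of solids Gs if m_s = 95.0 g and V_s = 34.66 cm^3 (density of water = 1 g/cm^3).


Using Gs = m_s / (V_s * rho_w)
Since rho_w = 1 g/cm^3:
Gs = 95.0 / 34.66
Gs = 2.741


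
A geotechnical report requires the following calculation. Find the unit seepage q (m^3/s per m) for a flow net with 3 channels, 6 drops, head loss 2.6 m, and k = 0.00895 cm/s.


Convert k to m/s for unit consistency with H:
k = 0.00895 cm/s = 0.00895 / 100 m/s = 8.95e-05 m/s
Using q = k * H * Nf / Nd
Nf / Nd = 3 / 6 = 0.5
q = 8.95e-05 * 2.6 * 0.5
q = 0.0001163 m^3/s per m


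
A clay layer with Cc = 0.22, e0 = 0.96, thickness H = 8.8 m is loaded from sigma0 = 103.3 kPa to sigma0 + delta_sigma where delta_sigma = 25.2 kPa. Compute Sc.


Result: 0.0936 m

Derivation:
Using Sc = Cc * H / (1 + e0) * log10((sigma0 + delta_sigma) / sigma0)
Stress ratio = (103.3 + 25.2) / 103.3 = 1.24395
log10(1.24395) = 0.0948028
Cc * H / (1 + e0) = 0.22 * 8.8 / (1 + 0.96) = 0.987755
Sc = 0.987755 * 0.0948028
Sc = 0.0936 m


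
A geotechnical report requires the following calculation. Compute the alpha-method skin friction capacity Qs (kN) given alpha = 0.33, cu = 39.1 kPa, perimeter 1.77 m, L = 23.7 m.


Result: 541.27 kN

Derivation:
Using Qs = alpha * cu * perimeter * L
Qs = 0.33 * 39.1 * 1.77 * 23.7
Qs = 541.27 kN


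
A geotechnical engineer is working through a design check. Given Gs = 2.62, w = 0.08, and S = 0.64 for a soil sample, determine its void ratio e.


Using the relation e = Gs * w / S
e = 2.62 * 0.08 / 0.64
e = 0.3275


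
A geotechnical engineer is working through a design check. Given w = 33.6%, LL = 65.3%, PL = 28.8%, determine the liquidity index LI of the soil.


First compute the plasticity index:
PI = LL - PL = 65.3 - 28.8 = 36.5
Then compute the liquidity index:
LI = (w - PL) / PI
LI = (33.6 - 28.8) / 36.5
LI = 0.132


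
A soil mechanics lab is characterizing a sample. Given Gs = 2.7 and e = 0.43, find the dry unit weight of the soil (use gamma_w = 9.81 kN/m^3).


Using gamma_d = Gs * gamma_w / (1 + e)
gamma_d = 2.7 * 9.81 / (1 + 0.43)
gamma_d = 2.7 * 9.81 / 1.43
gamma_d = 18.522 kN/m^3


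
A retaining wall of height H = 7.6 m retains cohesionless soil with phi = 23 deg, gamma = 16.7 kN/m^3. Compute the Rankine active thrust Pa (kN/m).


Compute active earth pressure coefficient:
Ka = tan^2(45 - phi/2) = tan^2(33.5) = 0.438092
Compute active force:
Pa = 0.5 * Ka * gamma * H^2
Pa = 0.5 * 0.438092 * 16.7 * 7.6^2
Pa = 211.29 kN/m


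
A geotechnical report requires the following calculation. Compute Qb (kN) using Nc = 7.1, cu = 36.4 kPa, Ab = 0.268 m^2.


Using Qb = Nc * cu * Ab
Qb = 7.1 * 36.4 * 0.268
Qb = 69.26 kN


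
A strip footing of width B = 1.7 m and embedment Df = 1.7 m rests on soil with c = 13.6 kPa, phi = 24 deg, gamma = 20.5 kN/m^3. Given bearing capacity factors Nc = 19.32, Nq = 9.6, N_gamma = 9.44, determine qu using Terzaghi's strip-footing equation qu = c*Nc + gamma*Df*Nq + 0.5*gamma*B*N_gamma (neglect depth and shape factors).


Compute qu = c*Nc + gamma*Df*Nq + 0.5*gamma*B*N_gamma
Term 1: 13.6 * 19.32 = 262.752
Term 2: 20.5 * 1.7 * 9.6 = 334.56
Term 3: 0.5 * 20.5 * 1.7 * 9.44 = 164.492
qu = 262.752 + 334.56 + 164.492
qu = 761.8 kPa


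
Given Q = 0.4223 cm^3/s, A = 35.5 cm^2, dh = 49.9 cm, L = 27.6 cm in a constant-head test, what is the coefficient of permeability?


Compute hydraulic gradient:
i = dh / L = 49.9 / 27.6 = 1.80797
Then apply Darcy's law:
k = Q / (A * i)
k = 0.4223 / (35.5 * 1.80797)
k = 0.4223 / 64.183
k = 0.00658 cm/s


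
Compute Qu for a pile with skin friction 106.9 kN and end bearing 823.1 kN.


Result: 930.0 kN

Derivation:
Using Qu = Qf + Qb
Qu = 106.9 + 823.1
Qu = 930.0 kN


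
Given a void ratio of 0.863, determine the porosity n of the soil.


Using the relation n = e / (1 + e)
n = 0.863 / (1 + 0.863)
n = 0.863 / 1.863
n = 0.4632


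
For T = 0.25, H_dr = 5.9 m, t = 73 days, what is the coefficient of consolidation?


Result: 0.11921 m^2/day

Derivation:
Using cv = T * H_dr^2 / t
H_dr^2 = 5.9^2 = 34.81
cv = 0.25 * 34.81 / 73
cv = 0.11921 m^2/day


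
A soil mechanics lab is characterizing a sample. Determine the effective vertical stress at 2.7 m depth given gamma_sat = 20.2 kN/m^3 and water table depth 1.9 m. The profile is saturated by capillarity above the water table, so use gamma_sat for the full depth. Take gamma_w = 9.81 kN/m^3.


Result: 46.69 kPa

Derivation:
Total stress = gamma_sat * depth
sigma = 20.2 * 2.7 = 54.54 kPa
Pore water pressure u = gamma_w * (depth - d_wt)
u = 9.81 * (2.7 - 1.9) = 7.848 kPa
Effective stress = sigma - u
sigma' = 54.54 - 7.848 = 46.69 kPa


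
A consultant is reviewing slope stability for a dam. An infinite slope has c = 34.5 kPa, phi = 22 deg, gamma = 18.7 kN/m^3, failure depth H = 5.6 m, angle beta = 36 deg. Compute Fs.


Using Fs = c / (gamma*H*sin(beta)*cos(beta)) + tan(phi)/tan(beta)
Cohesion contribution = 34.5 / (18.7*5.6*sin(36)*cos(36))
Cohesion contribution = 0.692808
Friction contribution = tan(22)/tan(36) = 0.556094
Fs = 0.692808 + 0.556094
Fs = 1.249


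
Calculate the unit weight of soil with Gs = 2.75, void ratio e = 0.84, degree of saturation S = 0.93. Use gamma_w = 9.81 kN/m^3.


Using gamma = gamma_w * (Gs + S*e) / (1 + e)
Numerator: Gs + S*e = 2.75 + 0.93*0.84 = 3.5312
Denominator: 1 + e = 1 + 0.84 = 1.84
gamma = 9.81 * 3.5312 / 1.84
gamma = 18.827 kN/m^3


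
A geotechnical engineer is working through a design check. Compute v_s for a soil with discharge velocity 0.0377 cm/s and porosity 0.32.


Using v_s = v_d / n
v_s = 0.0377 / 0.32
v_s = 0.11781 cm/s


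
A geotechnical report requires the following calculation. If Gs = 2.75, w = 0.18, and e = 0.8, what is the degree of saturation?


Using S = Gs * w / e
S = 2.75 * 0.18 / 0.8
S = 0.6187


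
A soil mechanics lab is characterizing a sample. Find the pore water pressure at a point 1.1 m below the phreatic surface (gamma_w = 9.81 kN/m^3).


Using u = gamma_w * h_w
u = 9.81 * 1.1
u = 10.79 kPa


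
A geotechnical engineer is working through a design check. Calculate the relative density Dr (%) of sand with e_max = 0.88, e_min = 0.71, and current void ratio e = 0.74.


Using Dr = (e_max - e) / (e_max - e_min) * 100
e_max - e = 0.88 - 0.74 = 0.14
e_max - e_min = 0.88 - 0.71 = 0.17
Dr = 0.14 / 0.17 * 100
Dr = 82.35 %


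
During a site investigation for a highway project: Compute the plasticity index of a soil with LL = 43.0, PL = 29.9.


Result: 13.1

Derivation:
Using PI = LL - PL
PI = 43.0 - 29.9
PI = 13.1


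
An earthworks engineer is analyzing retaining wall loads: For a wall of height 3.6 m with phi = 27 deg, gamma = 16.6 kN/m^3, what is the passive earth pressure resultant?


Compute passive earth pressure coefficient:
Kp = tan^2(45 + phi/2) = tan^2(58.5) = 2.66294
Compute passive force:
Pp = 0.5 * Kp * gamma * H^2
Pp = 0.5 * 2.66294 * 16.6 * 3.6^2
Pp = 286.45 kN/m


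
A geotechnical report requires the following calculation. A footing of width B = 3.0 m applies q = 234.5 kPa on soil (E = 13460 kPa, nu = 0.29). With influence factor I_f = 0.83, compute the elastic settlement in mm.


Result: 39.732 mm

Derivation:
Using Se = q * B * (1 - nu^2) * I_f / E
1 - nu^2 = 1 - 0.29^2 = 0.9159
Se = 234.5 * 3.0 * 0.9159 * 0.83 / 13460
Se = 0.039732 m
Convert to mm: Se = 0.039732 * 1000 = 39.732 mm


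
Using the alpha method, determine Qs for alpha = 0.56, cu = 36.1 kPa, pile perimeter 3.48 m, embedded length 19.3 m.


Using Qs = alpha * cu * perimeter * L
Qs = 0.56 * 36.1 * 3.48 * 19.3
Qs = 1357.79 kN


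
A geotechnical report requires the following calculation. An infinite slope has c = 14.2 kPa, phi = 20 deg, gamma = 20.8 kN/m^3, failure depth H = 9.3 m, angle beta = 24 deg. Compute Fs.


Using Fs = c / (gamma*H*sin(beta)*cos(beta)) + tan(phi)/tan(beta)
Cohesion contribution = 14.2 / (20.8*9.3*sin(24)*cos(24))
Cohesion contribution = 0.19756
Friction contribution = tan(20)/tan(24) = 0.817491
Fs = 0.19756 + 0.817491
Fs = 1.015


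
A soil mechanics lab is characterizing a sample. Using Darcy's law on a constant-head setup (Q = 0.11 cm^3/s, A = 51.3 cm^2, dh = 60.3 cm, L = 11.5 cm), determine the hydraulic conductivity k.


Result: 0.000409 cm/s

Derivation:
Compute hydraulic gradient:
i = dh / L = 60.3 / 11.5 = 5.24348
Then apply Darcy's law:
k = Q / (A * i)
k = 0.11 / (51.3 * 5.24348)
k = 0.11 / 268.99
k = 0.000409 cm/s


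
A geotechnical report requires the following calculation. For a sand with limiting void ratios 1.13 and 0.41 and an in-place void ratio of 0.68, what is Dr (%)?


Using Dr = (e_max - e) / (e_max - e_min) * 100
e_max - e = 1.13 - 0.68 = 0.45
e_max - e_min = 1.13 - 0.41 = 0.72
Dr = 0.45 / 0.72 * 100
Dr = 62.5 %


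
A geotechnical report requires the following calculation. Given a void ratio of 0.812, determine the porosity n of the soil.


Using the relation n = e / (1 + e)
n = 0.812 / (1 + 0.812)
n = 0.812 / 1.812
n = 0.4481


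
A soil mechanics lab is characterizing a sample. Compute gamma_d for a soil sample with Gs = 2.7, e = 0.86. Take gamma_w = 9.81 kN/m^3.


Result: 14.24 kN/m^3

Derivation:
Using gamma_d = Gs * gamma_w / (1 + e)
gamma_d = 2.7 * 9.81 / (1 + 0.86)
gamma_d = 2.7 * 9.81 / 1.86
gamma_d = 14.24 kN/m^3


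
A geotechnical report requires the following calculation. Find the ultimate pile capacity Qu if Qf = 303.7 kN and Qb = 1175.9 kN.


Result: 1479.6 kN

Derivation:
Using Qu = Qf + Qb
Qu = 303.7 + 1175.9
Qu = 1479.6 kN


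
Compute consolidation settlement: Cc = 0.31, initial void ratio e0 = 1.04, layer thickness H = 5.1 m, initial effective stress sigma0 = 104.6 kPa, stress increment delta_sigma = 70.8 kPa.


Using Sc = Cc * H / (1 + e0) * log10((sigma0 + delta_sigma) / sigma0)
Stress ratio = (104.6 + 70.8) / 104.6 = 1.67686
log10(1.67686) = 0.224498
Cc * H / (1 + e0) = 0.31 * 5.1 / (1 + 1.04) = 0.775
Sc = 0.775 * 0.224498
Sc = 0.174 m


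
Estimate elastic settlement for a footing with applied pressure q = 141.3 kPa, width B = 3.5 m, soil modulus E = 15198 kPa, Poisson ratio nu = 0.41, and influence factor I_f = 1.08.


Result: 29.236 mm

Derivation:
Using Se = q * B * (1 - nu^2) * I_f / E
1 - nu^2 = 1 - 0.41^2 = 0.8319
Se = 141.3 * 3.5 * 0.8319 * 1.08 / 15198
Se = 0.029236 m
Convert to mm: Se = 0.029236 * 1000 = 29.236 mm


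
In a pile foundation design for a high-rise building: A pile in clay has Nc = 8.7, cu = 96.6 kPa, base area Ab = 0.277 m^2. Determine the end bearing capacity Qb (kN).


Result: 232.8 kN

Derivation:
Using Qb = Nc * cu * Ab
Qb = 8.7 * 96.6 * 0.277
Qb = 232.8 kN


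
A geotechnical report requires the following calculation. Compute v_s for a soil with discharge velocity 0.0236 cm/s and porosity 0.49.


Using v_s = v_d / n
v_s = 0.0236 / 0.49
v_s = 0.04816 cm/s


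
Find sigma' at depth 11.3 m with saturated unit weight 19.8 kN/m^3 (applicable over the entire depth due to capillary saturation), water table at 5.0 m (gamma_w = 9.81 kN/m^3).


Total stress = gamma_sat * depth
sigma = 19.8 * 11.3 = 223.74 kPa
Pore water pressure u = gamma_w * (depth - d_wt)
u = 9.81 * (11.3 - 5.0) = 61.803 kPa
Effective stress = sigma - u
sigma' = 223.74 - 61.803 = 161.94 kPa


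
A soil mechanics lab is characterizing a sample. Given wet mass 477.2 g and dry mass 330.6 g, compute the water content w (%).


Using w = (m_wet - m_dry) / m_dry * 100
m_wet - m_dry = 477.2 - 330.6 = 146.6 g
w = 146.6 / 330.6 * 100
w = 44.34 %


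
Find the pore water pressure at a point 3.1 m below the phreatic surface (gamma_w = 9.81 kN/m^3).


Using u = gamma_w * h_w
u = 9.81 * 3.1
u = 30.41 kPa


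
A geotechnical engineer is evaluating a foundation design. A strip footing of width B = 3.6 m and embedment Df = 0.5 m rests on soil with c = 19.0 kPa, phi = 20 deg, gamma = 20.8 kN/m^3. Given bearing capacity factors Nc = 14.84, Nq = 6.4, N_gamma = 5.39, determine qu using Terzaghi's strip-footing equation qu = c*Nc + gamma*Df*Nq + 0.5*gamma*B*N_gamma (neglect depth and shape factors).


Compute qu = c*Nc + gamma*Df*Nq + 0.5*gamma*B*N_gamma
Term 1: 19.0 * 14.84 = 281.96
Term 2: 20.8 * 0.5 * 6.4 = 66.56
Term 3: 0.5 * 20.8 * 3.6 * 5.39 = 201.8016
qu = 281.96 + 66.56 + 201.8016
qu = 550.32 kPa


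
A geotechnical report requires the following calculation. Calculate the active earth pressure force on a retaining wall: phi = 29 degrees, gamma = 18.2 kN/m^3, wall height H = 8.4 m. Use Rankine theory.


Result: 222.79 kN/m

Derivation:
Compute active earth pressure coefficient:
Ka = tan^2(45 - phi/2) = tan^2(30.5) = 0.346974
Compute active force:
Pa = 0.5 * Ka * gamma * H^2
Pa = 0.5 * 0.346974 * 18.2 * 8.4^2
Pa = 222.79 kN/m


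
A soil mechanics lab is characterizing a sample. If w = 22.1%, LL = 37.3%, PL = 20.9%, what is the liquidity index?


First compute the plasticity index:
PI = LL - PL = 37.3 - 20.9 = 16.4
Then compute the liquidity index:
LI = (w - PL) / PI
LI = (22.1 - 20.9) / 16.4
LI = 0.073


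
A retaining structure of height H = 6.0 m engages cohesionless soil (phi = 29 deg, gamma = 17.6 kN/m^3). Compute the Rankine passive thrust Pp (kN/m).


Compute passive earth pressure coefficient:
Kp = tan^2(45 + phi/2) = tan^2(59.5) = 2.88206
Compute passive force:
Pp = 0.5 * Kp * gamma * H^2
Pp = 0.5 * 2.88206 * 17.6 * 6.0^2
Pp = 913.04 kN/m


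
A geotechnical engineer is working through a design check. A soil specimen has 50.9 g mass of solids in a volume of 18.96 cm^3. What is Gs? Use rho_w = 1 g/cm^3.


Result: 2.685

Derivation:
Using Gs = m_s / (V_s * rho_w)
Since rho_w = 1 g/cm^3:
Gs = 50.9 / 18.96
Gs = 2.685


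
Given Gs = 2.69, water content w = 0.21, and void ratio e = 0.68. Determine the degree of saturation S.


Using S = Gs * w / e
S = 2.69 * 0.21 / 0.68
S = 0.8307


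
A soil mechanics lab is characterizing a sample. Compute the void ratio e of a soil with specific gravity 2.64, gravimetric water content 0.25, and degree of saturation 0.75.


Result: 0.88

Derivation:
Using the relation e = Gs * w / S
e = 2.64 * 0.25 / 0.75
e = 0.88


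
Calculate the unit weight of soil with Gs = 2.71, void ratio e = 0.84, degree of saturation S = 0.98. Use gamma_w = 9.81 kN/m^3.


Using gamma = gamma_w * (Gs + S*e) / (1 + e)
Numerator: Gs + S*e = 2.71 + 0.98*0.84 = 3.5332
Denominator: 1 + e = 1 + 0.84 = 1.84
gamma = 9.81 * 3.5332 / 1.84
gamma = 18.837 kN/m^3


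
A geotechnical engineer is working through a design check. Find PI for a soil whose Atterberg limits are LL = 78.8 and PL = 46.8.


Using PI = LL - PL
PI = 78.8 - 46.8
PI = 32.0


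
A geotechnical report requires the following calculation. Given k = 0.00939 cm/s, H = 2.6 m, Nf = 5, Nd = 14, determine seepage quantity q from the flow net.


Result: 8.719e-05 m^3/s per m

Derivation:
Convert k to m/s for unit consistency with H:
k = 0.00939 cm/s = 0.00939 / 100 m/s = 9.39e-05 m/s
Using q = k * H * Nf / Nd
Nf / Nd = 5 / 14 = 0.3571
q = 9.39e-05 * 2.6 * 0.3571
q = 8.719e-05 m^3/s per m


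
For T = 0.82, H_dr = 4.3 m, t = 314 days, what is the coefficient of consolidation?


Using cv = T * H_dr^2 / t
H_dr^2 = 4.3^2 = 18.49
cv = 0.82 * 18.49 / 314
cv = 0.04829 m^2/day


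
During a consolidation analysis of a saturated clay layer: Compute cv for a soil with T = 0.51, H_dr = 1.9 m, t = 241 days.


Result: 0.00764 m^2/day

Derivation:
Using cv = T * H_dr^2 / t
H_dr^2 = 1.9^2 = 3.61
cv = 0.51 * 3.61 / 241
cv = 0.00764 m^2/day


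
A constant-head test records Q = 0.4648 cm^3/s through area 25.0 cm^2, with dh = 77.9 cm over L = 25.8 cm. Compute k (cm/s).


Result: 0.006158 cm/s

Derivation:
Compute hydraulic gradient:
i = dh / L = 77.9 / 25.8 = 3.01938
Then apply Darcy's law:
k = Q / (A * i)
k = 0.4648 / (25.0 * 3.01938)
k = 0.4648 / 75.4845
k = 0.006158 cm/s


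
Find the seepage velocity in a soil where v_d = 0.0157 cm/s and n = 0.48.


Using v_s = v_d / n
v_s = 0.0157 / 0.48
v_s = 0.03271 cm/s


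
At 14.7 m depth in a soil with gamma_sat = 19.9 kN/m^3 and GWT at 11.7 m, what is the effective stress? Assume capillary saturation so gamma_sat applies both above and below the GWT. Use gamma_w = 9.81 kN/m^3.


Total stress = gamma_sat * depth
sigma = 19.9 * 14.7 = 292.53 kPa
Pore water pressure u = gamma_w * (depth - d_wt)
u = 9.81 * (14.7 - 11.7) = 29.43 kPa
Effective stress = sigma - u
sigma' = 292.53 - 29.43 = 263.1 kPa


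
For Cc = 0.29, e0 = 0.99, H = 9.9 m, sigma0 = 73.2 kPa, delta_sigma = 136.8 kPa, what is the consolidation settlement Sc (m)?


Result: 0.6603 m

Derivation:
Using Sc = Cc * H / (1 + e0) * log10((sigma0 + delta_sigma) / sigma0)
Stress ratio = (73.2 + 136.8) / 73.2 = 2.86885
log10(2.86885) = 0.457708
Cc * H / (1 + e0) = 0.29 * 9.9 / (1 + 0.99) = 1.44271
Sc = 1.44271 * 0.457708
Sc = 0.6603 m


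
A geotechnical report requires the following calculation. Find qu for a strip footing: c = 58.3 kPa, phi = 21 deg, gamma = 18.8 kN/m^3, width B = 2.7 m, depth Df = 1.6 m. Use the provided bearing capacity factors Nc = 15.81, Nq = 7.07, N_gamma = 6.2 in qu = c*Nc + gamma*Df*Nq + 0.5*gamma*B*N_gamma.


Result: 1291.74 kPa

Derivation:
Compute qu = c*Nc + gamma*Df*Nq + 0.5*gamma*B*N_gamma
Term 1: 58.3 * 15.81 = 921.723
Term 2: 18.8 * 1.6 * 7.07 = 212.6656
Term 3: 0.5 * 18.8 * 2.7 * 6.2 = 157.356
qu = 921.723 + 212.6656 + 157.356
qu = 1291.74 kPa


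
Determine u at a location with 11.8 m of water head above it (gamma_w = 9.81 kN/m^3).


Using u = gamma_w * h_w
u = 9.81 * 11.8
u = 115.76 kPa


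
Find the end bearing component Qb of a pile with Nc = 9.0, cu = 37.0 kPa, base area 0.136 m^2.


Using Qb = Nc * cu * Ab
Qb = 9.0 * 37.0 * 0.136
Qb = 45.29 kN


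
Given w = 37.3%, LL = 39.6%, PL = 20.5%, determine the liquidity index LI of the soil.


First compute the plasticity index:
PI = LL - PL = 39.6 - 20.5 = 19.1
Then compute the liquidity index:
LI = (w - PL) / PI
LI = (37.3 - 20.5) / 19.1
LI = 0.88


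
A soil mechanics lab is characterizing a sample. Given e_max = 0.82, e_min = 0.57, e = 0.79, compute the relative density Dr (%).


Using Dr = (e_max - e) / (e_max - e_min) * 100
e_max - e = 0.82 - 0.79 = 0.03
e_max - e_min = 0.82 - 0.57 = 0.25
Dr = 0.03 / 0.25 * 100
Dr = 12.0 %


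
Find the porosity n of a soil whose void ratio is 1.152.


Result: 0.5353

Derivation:
Using the relation n = e / (1 + e)
n = 1.152 / (1 + 1.152)
n = 1.152 / 2.152
n = 0.5353


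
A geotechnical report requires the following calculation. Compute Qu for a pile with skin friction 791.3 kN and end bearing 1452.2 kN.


Result: 2243.5 kN

Derivation:
Using Qu = Qf + Qb
Qu = 791.3 + 1452.2
Qu = 2243.5 kN


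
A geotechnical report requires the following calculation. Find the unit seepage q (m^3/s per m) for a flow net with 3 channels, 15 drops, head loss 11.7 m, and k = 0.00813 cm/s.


Convert k to m/s for unit consistency with H:
k = 0.00813 cm/s = 0.00813 / 100 m/s = 8.13e-05 m/s
Using q = k * H * Nf / Nd
Nf / Nd = 3 / 15 = 0.2
q = 8.13e-05 * 11.7 * 0.2
q = 0.0001902 m^3/s per m


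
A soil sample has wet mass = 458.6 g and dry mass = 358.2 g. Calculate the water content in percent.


Using w = (m_wet - m_dry) / m_dry * 100
m_wet - m_dry = 458.6 - 358.2 = 100.4 g
w = 100.4 / 358.2 * 100
w = 28.03 %


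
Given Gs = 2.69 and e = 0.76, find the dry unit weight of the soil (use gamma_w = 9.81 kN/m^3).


Result: 14.994 kN/m^3

Derivation:
Using gamma_d = Gs * gamma_w / (1 + e)
gamma_d = 2.69 * 9.81 / (1 + 0.76)
gamma_d = 2.69 * 9.81 / 1.76
gamma_d = 14.994 kN/m^3


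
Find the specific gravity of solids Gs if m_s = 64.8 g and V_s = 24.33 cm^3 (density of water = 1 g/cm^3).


Result: 2.663

Derivation:
Using Gs = m_s / (V_s * rho_w)
Since rho_w = 1 g/cm^3:
Gs = 64.8 / 24.33
Gs = 2.663


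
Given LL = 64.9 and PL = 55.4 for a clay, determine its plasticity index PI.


Using PI = LL - PL
PI = 64.9 - 55.4
PI = 9.5


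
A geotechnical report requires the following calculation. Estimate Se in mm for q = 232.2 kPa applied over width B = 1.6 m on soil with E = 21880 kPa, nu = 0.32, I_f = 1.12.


Using Se = q * B * (1 - nu^2) * I_f / E
1 - nu^2 = 1 - 0.32^2 = 0.8976
Se = 232.2 * 1.6 * 0.8976 * 1.12 / 21880
Se = 0.017070 m
Convert to mm: Se = 0.017070 * 1000 = 17.07 mm


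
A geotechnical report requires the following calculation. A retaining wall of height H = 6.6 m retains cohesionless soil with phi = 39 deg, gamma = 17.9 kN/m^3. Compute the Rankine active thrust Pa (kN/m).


Compute active earth pressure coefficient:
Ka = tan^2(45 - phi/2) = tan^2(25.5) = 0.227506
Compute active force:
Pa = 0.5 * Ka * gamma * H^2
Pa = 0.5 * 0.227506 * 17.9 * 6.6^2
Pa = 88.7 kN/m


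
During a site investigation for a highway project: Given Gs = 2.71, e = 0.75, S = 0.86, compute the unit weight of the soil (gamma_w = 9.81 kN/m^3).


Result: 18.807 kN/m^3

Derivation:
Using gamma = gamma_w * (Gs + S*e) / (1 + e)
Numerator: Gs + S*e = 2.71 + 0.86*0.75 = 3.355
Denominator: 1 + e = 1 + 0.75 = 1.75
gamma = 9.81 * 3.355 / 1.75
gamma = 18.807 kN/m^3


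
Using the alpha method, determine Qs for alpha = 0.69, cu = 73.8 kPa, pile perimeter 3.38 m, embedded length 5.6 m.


Result: 963.85 kN

Derivation:
Using Qs = alpha * cu * perimeter * L
Qs = 0.69 * 73.8 * 3.38 * 5.6
Qs = 963.85 kN


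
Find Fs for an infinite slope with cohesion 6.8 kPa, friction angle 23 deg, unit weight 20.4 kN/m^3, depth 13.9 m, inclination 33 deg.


Using Fs = c / (gamma*H*sin(beta)*cos(beta)) + tan(phi)/tan(beta)
Cohesion contribution = 6.8 / (20.4*13.9*sin(33)*cos(33))
Cohesion contribution = 0.0525005
Friction contribution = tan(23)/tan(33) = 0.653634
Fs = 0.0525005 + 0.653634
Fs = 0.706


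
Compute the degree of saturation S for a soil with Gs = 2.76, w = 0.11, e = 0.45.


Result: 0.6747

Derivation:
Using S = Gs * w / e
S = 2.76 * 0.11 / 0.45
S = 0.6747


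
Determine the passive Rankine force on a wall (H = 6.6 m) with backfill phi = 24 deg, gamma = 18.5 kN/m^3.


Compute passive earth pressure coefficient:
Kp = tan^2(45 + phi/2) = tan^2(57.0) = 2.371184
Compute passive force:
Pp = 0.5 * Kp * gamma * H^2
Pp = 0.5 * 2.371184 * 18.5 * 6.6^2
Pp = 955.42 kN/m


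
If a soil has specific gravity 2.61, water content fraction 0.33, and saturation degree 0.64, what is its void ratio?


Result: 1.3458

Derivation:
Using the relation e = Gs * w / S
e = 2.61 * 0.33 / 0.64
e = 1.3458


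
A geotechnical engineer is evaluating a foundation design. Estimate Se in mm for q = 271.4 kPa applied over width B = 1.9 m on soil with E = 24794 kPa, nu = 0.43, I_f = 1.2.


Using Se = q * B * (1 - nu^2) * I_f / E
1 - nu^2 = 1 - 0.43^2 = 0.8151
Se = 271.4 * 1.9 * 0.8151 * 1.2 / 24794
Se = 0.020343 m
Convert to mm: Se = 0.020343 * 1000 = 20.343 mm


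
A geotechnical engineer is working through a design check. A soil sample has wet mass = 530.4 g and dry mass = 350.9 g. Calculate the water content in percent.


Result: 51.15 %

Derivation:
Using w = (m_wet - m_dry) / m_dry * 100
m_wet - m_dry = 530.4 - 350.9 = 179.5 g
w = 179.5 / 350.9 * 100
w = 51.15 %


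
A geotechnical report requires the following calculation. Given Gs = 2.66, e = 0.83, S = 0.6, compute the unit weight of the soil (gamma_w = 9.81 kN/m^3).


Using gamma = gamma_w * (Gs + S*e) / (1 + e)
Numerator: Gs + S*e = 2.66 + 0.6*0.83 = 3.158
Denominator: 1 + e = 1 + 0.83 = 1.83
gamma = 9.81 * 3.158 / 1.83
gamma = 16.929 kN/m^3


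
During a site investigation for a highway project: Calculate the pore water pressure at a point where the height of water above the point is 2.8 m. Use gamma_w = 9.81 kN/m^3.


Using u = gamma_w * h_w
u = 9.81 * 2.8
u = 27.47 kPa


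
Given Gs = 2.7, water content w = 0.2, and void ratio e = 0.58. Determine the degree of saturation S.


Using S = Gs * w / e
S = 2.7 * 0.2 / 0.58
S = 0.931


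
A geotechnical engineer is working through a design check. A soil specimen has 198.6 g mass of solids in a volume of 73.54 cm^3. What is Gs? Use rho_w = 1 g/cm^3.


Using Gs = m_s / (V_s * rho_w)
Since rho_w = 1 g/cm^3:
Gs = 198.6 / 73.54
Gs = 2.701


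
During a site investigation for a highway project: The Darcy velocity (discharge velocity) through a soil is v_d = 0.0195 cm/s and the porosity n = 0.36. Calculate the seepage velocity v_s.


Using v_s = v_d / n
v_s = 0.0195 / 0.36
v_s = 0.05417 cm/s


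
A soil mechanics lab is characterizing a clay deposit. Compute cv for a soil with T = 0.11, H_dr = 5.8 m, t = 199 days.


Result: 0.01859 m^2/day

Derivation:
Using cv = T * H_dr^2 / t
H_dr^2 = 5.8^2 = 33.64
cv = 0.11 * 33.64 / 199
cv = 0.01859 m^2/day


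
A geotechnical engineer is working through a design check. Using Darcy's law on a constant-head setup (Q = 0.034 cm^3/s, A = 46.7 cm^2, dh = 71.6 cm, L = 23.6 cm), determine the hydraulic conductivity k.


Result: 0.00024 cm/s

Derivation:
Compute hydraulic gradient:
i = dh / L = 71.6 / 23.6 = 3.0339
Then apply Darcy's law:
k = Q / (A * i)
k = 0.034 / (46.7 * 3.0339)
k = 0.034 / 141.683
k = 0.00024 cm/s


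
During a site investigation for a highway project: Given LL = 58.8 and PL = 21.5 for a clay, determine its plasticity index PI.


Result: 37.3

Derivation:
Using PI = LL - PL
PI = 58.8 - 21.5
PI = 37.3


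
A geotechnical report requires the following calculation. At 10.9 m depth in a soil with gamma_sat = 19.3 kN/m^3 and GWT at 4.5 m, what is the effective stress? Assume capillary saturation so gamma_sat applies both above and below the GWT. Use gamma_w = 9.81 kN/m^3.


Result: 147.59 kPa

Derivation:
Total stress = gamma_sat * depth
sigma = 19.3 * 10.9 = 210.37 kPa
Pore water pressure u = gamma_w * (depth - d_wt)
u = 9.81 * (10.9 - 4.5) = 62.784 kPa
Effective stress = sigma - u
sigma' = 210.37 - 62.784 = 147.59 kPa


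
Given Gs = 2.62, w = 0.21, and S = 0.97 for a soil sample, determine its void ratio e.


Using the relation e = Gs * w / S
e = 2.62 * 0.21 / 0.97
e = 0.5672


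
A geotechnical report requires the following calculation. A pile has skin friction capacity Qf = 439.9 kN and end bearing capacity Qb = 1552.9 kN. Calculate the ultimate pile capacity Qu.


Using Qu = Qf + Qb
Qu = 439.9 + 1552.9
Qu = 1992.8 kN


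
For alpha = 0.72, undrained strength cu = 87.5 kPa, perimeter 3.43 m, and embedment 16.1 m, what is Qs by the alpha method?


Using Qs = alpha * cu * perimeter * L
Qs = 0.72 * 87.5 * 3.43 * 16.1
Qs = 3479.05 kN


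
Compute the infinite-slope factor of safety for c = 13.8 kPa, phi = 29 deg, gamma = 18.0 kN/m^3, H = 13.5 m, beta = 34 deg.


Using Fs = c / (gamma*H*sin(beta)*cos(beta)) + tan(phi)/tan(beta)
Cohesion contribution = 13.8 / (18.0*13.5*sin(34)*cos(34))
Cohesion contribution = 0.1225
Friction contribution = tan(29)/tan(34) = 0.821797
Fs = 0.1225 + 0.821797
Fs = 0.944


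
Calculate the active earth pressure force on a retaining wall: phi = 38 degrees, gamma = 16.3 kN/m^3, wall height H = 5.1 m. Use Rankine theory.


Result: 50.43 kN/m

Derivation:
Compute active earth pressure coefficient:
Ka = tan^2(45 - phi/2) = tan^2(26.0) = 0.237883
Compute active force:
Pa = 0.5 * Ka * gamma * H^2
Pa = 0.5 * 0.237883 * 16.3 * 5.1^2
Pa = 50.43 kN/m


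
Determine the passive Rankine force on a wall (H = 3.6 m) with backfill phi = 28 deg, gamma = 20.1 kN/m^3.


Result: 360.76 kN/m

Derivation:
Compute passive earth pressure coefficient:
Kp = tan^2(45 + phi/2) = tan^2(59.0) = 2.769826
Compute passive force:
Pp = 0.5 * Kp * gamma * H^2
Pp = 0.5 * 2.769826 * 20.1 * 3.6^2
Pp = 360.76 kN/m


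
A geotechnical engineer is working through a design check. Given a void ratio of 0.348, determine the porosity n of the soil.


Result: 0.2582

Derivation:
Using the relation n = e / (1 + e)
n = 0.348 / (1 + 0.348)
n = 0.348 / 1.348
n = 0.2582


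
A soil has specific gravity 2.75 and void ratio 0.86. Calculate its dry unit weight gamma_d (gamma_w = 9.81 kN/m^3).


Using gamma_d = Gs * gamma_w / (1 + e)
gamma_d = 2.75 * 9.81 / (1 + 0.86)
gamma_d = 2.75 * 9.81 / 1.86
gamma_d = 14.504 kN/m^3


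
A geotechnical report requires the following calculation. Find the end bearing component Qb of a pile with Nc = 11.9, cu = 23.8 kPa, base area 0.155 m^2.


Result: 43.9 kN

Derivation:
Using Qb = Nc * cu * Ab
Qb = 11.9 * 23.8 * 0.155
Qb = 43.9 kN


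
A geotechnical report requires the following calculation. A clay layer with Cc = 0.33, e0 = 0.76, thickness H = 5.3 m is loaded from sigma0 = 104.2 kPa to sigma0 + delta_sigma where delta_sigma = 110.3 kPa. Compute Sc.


Using Sc = Cc * H / (1 + e0) * log10((sigma0 + delta_sigma) / sigma0)
Stress ratio = (104.2 + 110.3) / 104.2 = 2.05854
log10(2.05854) = 0.31356
Cc * H / (1 + e0) = 0.33 * 5.3 / (1 + 0.76) = 0.99375
Sc = 0.99375 * 0.31356
Sc = 0.3116 m


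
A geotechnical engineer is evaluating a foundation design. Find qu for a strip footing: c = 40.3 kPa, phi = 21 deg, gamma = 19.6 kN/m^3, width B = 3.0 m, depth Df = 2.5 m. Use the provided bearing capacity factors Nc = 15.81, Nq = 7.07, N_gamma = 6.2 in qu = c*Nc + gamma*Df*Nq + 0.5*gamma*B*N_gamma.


Result: 1165.85 kPa

Derivation:
Compute qu = c*Nc + gamma*Df*Nq + 0.5*gamma*B*N_gamma
Term 1: 40.3 * 15.81 = 637.143
Term 2: 19.6 * 2.5 * 7.07 = 346.43
Term 3: 0.5 * 19.6 * 3.0 * 6.2 = 182.28
qu = 637.143 + 346.43 + 182.28
qu = 1165.85 kPa


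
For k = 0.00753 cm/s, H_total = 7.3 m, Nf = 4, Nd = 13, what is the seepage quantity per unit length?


Convert k to m/s for unit consistency with H:
k = 0.00753 cm/s = 0.00753 / 100 m/s = 7.53e-05 m/s
Using q = k * H * Nf / Nd
Nf / Nd = 4 / 13 = 0.3077
q = 7.53e-05 * 7.3 * 0.3077
q = 0.0001691 m^3/s per m


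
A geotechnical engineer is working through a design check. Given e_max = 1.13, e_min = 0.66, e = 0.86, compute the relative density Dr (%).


Result: 57.45 %

Derivation:
Using Dr = (e_max - e) / (e_max - e_min) * 100
e_max - e = 1.13 - 0.86 = 0.27
e_max - e_min = 1.13 - 0.66 = 0.47
Dr = 0.27 / 0.47 * 100
Dr = 57.45 %


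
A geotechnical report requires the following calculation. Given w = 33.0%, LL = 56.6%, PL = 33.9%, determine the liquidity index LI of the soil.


First compute the plasticity index:
PI = LL - PL = 56.6 - 33.9 = 22.7
Then compute the liquidity index:
LI = (w - PL) / PI
LI = (33.0 - 33.9) / 22.7
LI = -0.04


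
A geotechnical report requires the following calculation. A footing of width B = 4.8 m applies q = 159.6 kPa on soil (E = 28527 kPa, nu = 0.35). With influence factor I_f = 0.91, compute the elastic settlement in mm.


Using Se = q * B * (1 - nu^2) * I_f / E
1 - nu^2 = 1 - 0.35^2 = 0.8775
Se = 159.6 * 4.8 * 0.8775 * 0.91 / 28527
Se = 0.021444 m
Convert to mm: Se = 0.021444 * 1000 = 21.444 mm


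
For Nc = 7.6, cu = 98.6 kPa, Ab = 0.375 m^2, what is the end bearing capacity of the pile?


Using Qb = Nc * cu * Ab
Qb = 7.6 * 98.6 * 0.375
Qb = 281.01 kN


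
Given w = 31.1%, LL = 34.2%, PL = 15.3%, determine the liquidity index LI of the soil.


First compute the plasticity index:
PI = LL - PL = 34.2 - 15.3 = 18.9
Then compute the liquidity index:
LI = (w - PL) / PI
LI = (31.1 - 15.3) / 18.9
LI = 0.836


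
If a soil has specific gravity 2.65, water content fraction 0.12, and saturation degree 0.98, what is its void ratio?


Using the relation e = Gs * w / S
e = 2.65 * 0.12 / 0.98
e = 0.3245


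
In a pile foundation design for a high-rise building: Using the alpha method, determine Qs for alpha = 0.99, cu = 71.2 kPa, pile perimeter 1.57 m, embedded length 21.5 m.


Using Qs = alpha * cu * perimeter * L
Qs = 0.99 * 71.2 * 1.57 * 21.5
Qs = 2379.32 kN


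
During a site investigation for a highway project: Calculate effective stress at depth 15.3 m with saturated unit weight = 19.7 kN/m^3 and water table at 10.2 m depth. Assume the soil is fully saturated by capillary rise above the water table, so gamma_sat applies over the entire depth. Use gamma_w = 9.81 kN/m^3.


Result: 251.38 kPa

Derivation:
Total stress = gamma_sat * depth
sigma = 19.7 * 15.3 = 301.41 kPa
Pore water pressure u = gamma_w * (depth - d_wt)
u = 9.81 * (15.3 - 10.2) = 50.031 kPa
Effective stress = sigma - u
sigma' = 301.41 - 50.031 = 251.38 kPa


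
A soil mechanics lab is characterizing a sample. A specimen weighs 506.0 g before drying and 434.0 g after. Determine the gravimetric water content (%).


Result: 16.59 %

Derivation:
Using w = (m_wet - m_dry) / m_dry * 100
m_wet - m_dry = 506.0 - 434.0 = 72.0 g
w = 72.0 / 434.0 * 100
w = 16.59 %


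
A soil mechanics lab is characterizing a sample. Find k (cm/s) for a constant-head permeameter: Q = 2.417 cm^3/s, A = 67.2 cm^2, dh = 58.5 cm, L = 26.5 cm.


Result: 0.016293 cm/s

Derivation:
Compute hydraulic gradient:
i = dh / L = 58.5 / 26.5 = 2.20755
Then apply Darcy's law:
k = Q / (A * i)
k = 2.417 / (67.2 * 2.20755)
k = 2.417 / 148.347
k = 0.016293 cm/s


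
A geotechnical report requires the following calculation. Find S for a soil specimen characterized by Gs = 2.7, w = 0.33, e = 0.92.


Result: 0.9685

Derivation:
Using S = Gs * w / e
S = 2.7 * 0.33 / 0.92
S = 0.9685


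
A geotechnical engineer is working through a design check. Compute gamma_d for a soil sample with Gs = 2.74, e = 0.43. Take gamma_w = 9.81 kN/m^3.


Result: 18.797 kN/m^3

Derivation:
Using gamma_d = Gs * gamma_w / (1 + e)
gamma_d = 2.74 * 9.81 / (1 + 0.43)
gamma_d = 2.74 * 9.81 / 1.43
gamma_d = 18.797 kN/m^3


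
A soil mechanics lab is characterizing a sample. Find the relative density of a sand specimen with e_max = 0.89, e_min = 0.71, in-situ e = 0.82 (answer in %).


Using Dr = (e_max - e) / (e_max - e_min) * 100
e_max - e = 0.89 - 0.82 = 0.07
e_max - e_min = 0.89 - 0.71 = 0.18
Dr = 0.07 / 0.18 * 100
Dr = 38.89 %


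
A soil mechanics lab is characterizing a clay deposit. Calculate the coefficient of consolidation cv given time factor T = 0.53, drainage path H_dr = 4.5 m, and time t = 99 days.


Using cv = T * H_dr^2 / t
H_dr^2 = 4.5^2 = 20.25
cv = 0.53 * 20.25 / 99
cv = 0.10841 m^2/day


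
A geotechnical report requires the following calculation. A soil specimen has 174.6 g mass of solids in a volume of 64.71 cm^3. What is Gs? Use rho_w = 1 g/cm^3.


Using Gs = m_s / (V_s * rho_w)
Since rho_w = 1 g/cm^3:
Gs = 174.6 / 64.71
Gs = 2.698


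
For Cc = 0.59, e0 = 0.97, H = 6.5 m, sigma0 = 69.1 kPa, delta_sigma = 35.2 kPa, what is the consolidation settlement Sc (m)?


Result: 0.3481 m

Derivation:
Using Sc = Cc * H / (1 + e0) * log10((sigma0 + delta_sigma) / sigma0)
Stress ratio = (69.1 + 35.2) / 69.1 = 1.50941
log10(1.50941) = 0.178806
Cc * H / (1 + e0) = 0.59 * 6.5 / (1 + 0.97) = 1.9467
Sc = 1.9467 * 0.178806
Sc = 0.3481 m


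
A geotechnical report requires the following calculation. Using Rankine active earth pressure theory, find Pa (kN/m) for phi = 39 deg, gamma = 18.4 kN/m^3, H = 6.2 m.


Compute active earth pressure coefficient:
Ka = tan^2(45 - phi/2) = tan^2(25.5) = 0.227506
Compute active force:
Pa = 0.5 * Ka * gamma * H^2
Pa = 0.5 * 0.227506 * 18.4 * 6.2^2
Pa = 80.46 kN/m


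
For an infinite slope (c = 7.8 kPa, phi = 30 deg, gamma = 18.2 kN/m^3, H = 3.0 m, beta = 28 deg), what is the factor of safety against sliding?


Using Fs = c / (gamma*H*sin(beta)*cos(beta)) + tan(phi)/tan(beta)
Cohesion contribution = 7.8 / (18.2*3.0*sin(28)*cos(28))
Cohesion contribution = 0.344634
Friction contribution = tan(30)/tan(28) = 1.08584
Fs = 0.344634 + 1.08584
Fs = 1.43


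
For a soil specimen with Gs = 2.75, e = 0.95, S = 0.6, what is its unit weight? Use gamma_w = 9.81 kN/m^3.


Using gamma = gamma_w * (Gs + S*e) / (1 + e)
Numerator: Gs + S*e = 2.75 + 0.6*0.95 = 3.32
Denominator: 1 + e = 1 + 0.95 = 1.95
gamma = 9.81 * 3.32 / 1.95
gamma = 16.702 kN/m^3


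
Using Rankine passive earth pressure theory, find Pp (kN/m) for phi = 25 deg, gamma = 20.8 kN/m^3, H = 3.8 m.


Result: 370.02 kN/m

Derivation:
Compute passive earth pressure coefficient:
Kp = tan^2(45 + phi/2) = tan^2(57.5) = 2.463913
Compute passive force:
Pp = 0.5 * Kp * gamma * H^2
Pp = 0.5 * 2.463913 * 20.8 * 3.8^2
Pp = 370.02 kN/m


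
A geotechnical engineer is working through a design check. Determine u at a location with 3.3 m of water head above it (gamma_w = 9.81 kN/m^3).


Result: 32.37 kPa

Derivation:
Using u = gamma_w * h_w
u = 9.81 * 3.3
u = 32.37 kPa
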